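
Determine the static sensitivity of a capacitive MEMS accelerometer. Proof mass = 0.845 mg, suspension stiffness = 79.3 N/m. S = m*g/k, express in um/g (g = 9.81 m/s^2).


Step 1: Convert mass: m = 0.845 mg = 8.45e-07 kg
Step 2: S = m * g / k = 8.45e-07 * 9.81 / 79.3
Step 3: S = 1.05e-07 m/g
Step 4: Convert to um/g: S = 0.105 um/g


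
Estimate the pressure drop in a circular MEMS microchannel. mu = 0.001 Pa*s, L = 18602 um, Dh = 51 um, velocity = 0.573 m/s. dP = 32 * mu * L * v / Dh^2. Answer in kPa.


Step 1: Convert to SI: L = 18602e-6 m, Dh = 51e-6 m
Step 2: dP = 32 * 0.001 * 18602e-6 * 0.573 / (51e-6)^2
Step 3: dP = 131136.59 Pa
Step 4: Convert to kPa: dP = 131.14 kPa


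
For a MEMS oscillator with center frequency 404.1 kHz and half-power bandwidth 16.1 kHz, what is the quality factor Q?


Step 1: Q = f0 / bandwidth
Step 2: Q = 404.1 / 16.1
Q = 25.1


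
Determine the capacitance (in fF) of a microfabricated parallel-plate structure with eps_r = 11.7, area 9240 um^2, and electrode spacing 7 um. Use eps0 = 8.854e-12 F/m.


Step 1: Convert area to m^2: A = 9240e-12 m^2
Step 2: Convert gap to m: d = 7e-6 m
Step 3: C = eps0 * eps_r * A / d
C = 8.854e-12 * 11.7 * 9240e-12 / 7e-6
Step 4: Convert to fF (multiply by 1e15).
C = 136.74 fF


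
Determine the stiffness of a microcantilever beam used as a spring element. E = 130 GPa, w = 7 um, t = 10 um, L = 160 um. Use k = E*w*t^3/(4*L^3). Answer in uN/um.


Step 1: Convert E to consistent units (1 GPa = 1000 uN/um^2).
E = 130 GPa = 130000 uN/um^2
Step 2: Compute t^3 = 10^3 = 1000
Step 3: Compute L^3 = 160^3 = 4096000
Step 4: k = 130000 * 7 * 1000 / (4 * 4096000)
k = 55.542 uN/um


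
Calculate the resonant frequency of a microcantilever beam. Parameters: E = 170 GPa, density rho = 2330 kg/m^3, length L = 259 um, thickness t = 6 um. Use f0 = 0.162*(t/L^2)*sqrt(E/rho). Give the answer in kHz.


Step 1: Convert units to SI.
t_SI = 6e-6 m, L_SI = 259e-6 m
Step 2: Calculate sqrt(E/rho).
sqrt(170e9 / 2330) = 8541.74 m/s
Step 3: Compute f0.
f0 = 0.162 * 6e-6 / (259e-6)^2 * 8541.74 = 123769.3 Hz = 123.77 kHz


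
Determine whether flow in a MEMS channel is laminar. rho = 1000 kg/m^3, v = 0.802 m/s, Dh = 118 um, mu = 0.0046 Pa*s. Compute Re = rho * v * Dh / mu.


Step 1: Convert Dh to meters: Dh = 118e-6 m
Step 2: Re = rho * v * Dh / mu
Re = 1000 * 0.802 * 118e-6 / 0.0046
Re = 20.573
Since Re = 20.573 is below ~2300, the flow is laminar.


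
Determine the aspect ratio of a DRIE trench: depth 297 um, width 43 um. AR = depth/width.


Step 1: AR = depth / width
Step 2: AR = 297 / 43
AR = 6.9


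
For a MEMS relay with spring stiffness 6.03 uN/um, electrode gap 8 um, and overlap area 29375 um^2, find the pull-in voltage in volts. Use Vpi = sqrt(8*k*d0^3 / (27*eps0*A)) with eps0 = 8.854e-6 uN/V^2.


Step 1: Compute numerator: 8 * k * d0^3 = 8 * 6.03 * 8^3 = 24698.88
Step 2: Compute denominator: 27 * eps0 * A = 27 * 8.854e-6 * 29375 = 7.022329
Step 3: Vpi = sqrt(24698.88 / 7.022329)
Vpi = 59.31 V


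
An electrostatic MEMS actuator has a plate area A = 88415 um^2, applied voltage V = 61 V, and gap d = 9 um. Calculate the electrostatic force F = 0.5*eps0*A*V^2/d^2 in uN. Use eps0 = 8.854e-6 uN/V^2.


Step 1: Identify parameters.
eps0 = 8.854e-6 uN/V^2, A = 88415 um^2, V = 61 V, d = 9 um
Step 2: Compute V^2 = 61^2 = 3721
Step 3: Compute d^2 = 9^2 = 81
Step 4: F = 0.5 * 8.854e-6 * 88415 * 3721 / 81
F = 17.981 uN


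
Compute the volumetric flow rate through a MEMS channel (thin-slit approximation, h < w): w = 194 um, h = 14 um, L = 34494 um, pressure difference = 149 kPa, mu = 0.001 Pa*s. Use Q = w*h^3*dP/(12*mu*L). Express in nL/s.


Step 1: Convert all dimensions to SI (meters).
w = 194e-6 m, h = 14e-6 m, L = 34494e-6 m, dP = 149e3 Pa
Step 2: Q = w * h^3 * dP / (12 * mu * L)
Q = 194e-6 * (14e-6)^3 * 149e3 / (12 * 0.001 * 34494e-6) = 1.9162285e-10 m^3/s
Step 3: Convert Q from m^3/s to nL/s (1 m^3 = 1e12 nL, so multiply by 1e12).
Q = 191.623 nL/s


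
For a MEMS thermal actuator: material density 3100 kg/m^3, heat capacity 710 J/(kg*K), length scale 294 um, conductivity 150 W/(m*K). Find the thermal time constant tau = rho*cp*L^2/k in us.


Step 1: Convert L to m: L = 294e-6 m
Step 2: L^2 = (294e-6)^2 = 8.6436e-08 m^2
Step 3: tau = 3100 * 710 * 8.6436e-08 / 150 = 1.26830424e-03 s
Step 4: Convert to microseconds (multiply by 1e6).
tau = 1268.304 us


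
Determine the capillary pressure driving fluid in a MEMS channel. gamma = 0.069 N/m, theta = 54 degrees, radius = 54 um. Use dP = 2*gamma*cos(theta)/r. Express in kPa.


Step 1: cos(54 deg) = 0.5878
Step 2: Convert r to m: r = 54e-6 m
Step 3: dP = 2 * 0.069 * 0.5878 / 54e-6 = 1502.2 Pa
Step 4: Convert Pa to kPa (divide by 1000).
dP = 1.5 kPa


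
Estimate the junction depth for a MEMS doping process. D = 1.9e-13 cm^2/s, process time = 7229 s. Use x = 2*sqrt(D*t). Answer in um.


Step 1: Compute D*t = 1.9e-13 * 7229 = 1.37351e-09 cm^2
Step 2: sqrt(D*t) = 3.7061e-05 cm
Step 3: x = 2 * 3.7061e-05 cm = 7.4122e-05 cm
Step 4: Convert to um (1 cm = 1e4 um): x = 0.741 um


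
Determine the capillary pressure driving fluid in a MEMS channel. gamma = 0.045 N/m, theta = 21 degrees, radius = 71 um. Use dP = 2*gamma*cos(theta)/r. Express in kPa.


Step 1: cos(21 deg) = 0.9336
Step 2: Convert r to m: r = 71e-6 m
Step 3: dP = 2 * 0.045 * 0.9336 / 71e-6 = 1183.4 Pa
Step 4: Convert Pa to kPa (divide by 1000).
dP = 1.18 kPa


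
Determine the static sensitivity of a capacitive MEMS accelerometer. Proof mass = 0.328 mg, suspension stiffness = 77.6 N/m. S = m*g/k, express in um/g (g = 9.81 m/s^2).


Step 1: Convert mass: m = 0.328 mg = 3.28e-07 kg
Step 2: S = m * g / k = 3.28e-07 * 9.81 / 77.6
Step 3: S = 4.15e-08 m/g
Step 4: Convert to um/g: S = 0.041 um/g


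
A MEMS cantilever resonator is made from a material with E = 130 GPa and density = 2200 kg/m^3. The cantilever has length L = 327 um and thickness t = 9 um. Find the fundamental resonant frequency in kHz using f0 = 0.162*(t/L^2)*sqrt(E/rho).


Step 1: Convert units to SI.
t_SI = 9e-6 m, L_SI = 327e-6 m
Step 2: Calculate sqrt(E/rho).
sqrt(130e9 / 2200) = 7687.06 m/s
Step 3: Compute f0.
f0 = 0.162 * 9e-6 / (327e-6)^2 * 7687.06 = 104814.7 Hz = 104.81 kHz


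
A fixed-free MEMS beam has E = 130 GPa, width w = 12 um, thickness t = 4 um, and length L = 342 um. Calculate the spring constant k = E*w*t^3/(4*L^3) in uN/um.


Step 1: Convert E to consistent units (1 GPa = 1000 uN/um^2).
E = 130 GPa = 130000 uN/um^2
Step 2: Compute t^3 = 4^3 = 64
Step 3: Compute L^3 = 342^3 = 40001688
Step 4: k = 130000 * 12 * 64 / (4 * 40001688)
k = 0.624 uN/um


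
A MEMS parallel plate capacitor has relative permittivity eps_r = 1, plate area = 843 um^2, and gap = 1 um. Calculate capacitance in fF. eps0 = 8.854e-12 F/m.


Step 1: Convert area to m^2: A = 843e-12 m^2
Step 2: Convert gap to m: d = 1e-6 m
Step 3: C = eps0 * eps_r * A / d
C = 8.854e-12 * 1 * 843e-12 / 1e-6
Step 4: Convert to fF (multiply by 1e15).
C = 7.46 fF


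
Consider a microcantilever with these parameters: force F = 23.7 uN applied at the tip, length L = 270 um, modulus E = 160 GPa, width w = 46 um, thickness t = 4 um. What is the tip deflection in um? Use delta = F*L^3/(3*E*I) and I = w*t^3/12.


Step 1: Calculate the second moment of area.
I = w * t^3 / 12 = 46 * 4^3 / 12 = 245.3333 um^4
Step 2: Convert E to consistent units (1 GPa = 1000 uN/um^2).
E = 160 GPa = 160000 uN/um^2
Step 3: Calculate tip deflection.
delta = F * L^3 / (3 * E * I)
delta = 23.7 * 270^3 / (3 * 160000 * 245.3333)
delta = 3.9613 um


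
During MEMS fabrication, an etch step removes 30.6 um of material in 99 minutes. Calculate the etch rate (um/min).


Step 1: Etch rate = depth / time
Step 2: rate = 30.6 / 99
rate = 0.309 um/min


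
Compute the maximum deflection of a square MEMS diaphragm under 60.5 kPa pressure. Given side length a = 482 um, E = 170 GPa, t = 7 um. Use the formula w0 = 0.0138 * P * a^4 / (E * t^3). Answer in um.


Step 1: Convert pressure to compatible units (E is in GPa, so P in GPa).
P = 60.5 kPa = 60.5e-6 GPa
Step 2: Compute numerator: 0.0138 * P * a^4.
a^4 = 482^4 = 53974440976
numerator = 0.0138 * 60.5e-6 * 53974440976 = 4.50633e+04
Step 3: Compute denominator: E * t^3 = 170 * 7^3 = 58310
Step 4: w0 = numerator / denominator = 4.50633e+04 / 58310 = 0.7728 um


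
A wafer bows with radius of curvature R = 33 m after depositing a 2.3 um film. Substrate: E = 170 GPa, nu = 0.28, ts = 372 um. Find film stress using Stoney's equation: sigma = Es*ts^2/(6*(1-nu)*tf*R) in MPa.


Step 1: Compute numerator: Es * ts^2 = 170 * 372^2 = 23525280 (GPa*um^2)
Step 2: Compute denominator (R in um): 6*(1-nu)*tf*R = 6*0.72*2.3*33e6 = 327888000.0 (um^2)
Step 3: sigma (GPa) = 23525280 / 327888000.0 = 7.1748e-02 GPa
Step 4: Convert to MPa (x1000): sigma = 71.7 MPa


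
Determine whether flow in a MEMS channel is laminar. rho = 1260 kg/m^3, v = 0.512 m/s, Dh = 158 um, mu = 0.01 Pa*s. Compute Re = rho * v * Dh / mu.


Step 1: Convert Dh to meters: Dh = 158e-6 m
Step 2: Re = rho * v * Dh / mu
Re = 1260 * 0.512 * 158e-6 / 0.01
Re = 10.193
Since Re = 10.193 is below ~2300, the flow is laminar.


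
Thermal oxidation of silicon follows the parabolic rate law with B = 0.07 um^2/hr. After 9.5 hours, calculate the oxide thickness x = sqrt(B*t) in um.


Step 1: Compute B*t = 0.07 * 9.5 = 0.665
Step 2: x = sqrt(0.665)
x = 0.815 um


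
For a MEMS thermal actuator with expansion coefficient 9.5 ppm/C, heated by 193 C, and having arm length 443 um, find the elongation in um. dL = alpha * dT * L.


Step 1: Convert CTE: alpha = 9.5 ppm/C = 9.5e-6 /C
Step 2: dL = 9.5e-6 * 193 * 443
dL = 0.8122 um


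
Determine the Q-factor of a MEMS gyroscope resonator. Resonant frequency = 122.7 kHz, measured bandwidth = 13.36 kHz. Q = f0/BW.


Step 1: Q = f0 / bandwidth
Step 2: Q = 122.7 / 13.36
Q = 9.2


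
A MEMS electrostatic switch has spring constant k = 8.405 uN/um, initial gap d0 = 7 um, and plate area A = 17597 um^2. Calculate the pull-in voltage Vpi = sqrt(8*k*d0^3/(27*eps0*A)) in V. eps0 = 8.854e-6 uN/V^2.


Step 1: Compute numerator: 8 * k * d0^3 = 8 * 8.405 * 7^3 = 23063.32
Step 2: Compute denominator: 27 * eps0 * A = 27 * 8.854e-6 * 17597 = 4.206704
Step 3: Vpi = sqrt(23063.32 / 4.206704)
Vpi = 74.04 V


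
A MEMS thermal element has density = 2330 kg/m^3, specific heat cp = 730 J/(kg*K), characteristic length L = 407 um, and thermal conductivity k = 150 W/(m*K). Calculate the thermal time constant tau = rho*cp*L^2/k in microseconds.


Step 1: Convert L to m: L = 407e-6 m
Step 2: L^2 = (407e-6)^2 = 1.65649e-07 m^2
Step 3: tau = 2330 * 730 * 1.65649e-07 / 150 = 1.87834923e-03 s
Step 4: Convert to microseconds (multiply by 1e6).
tau = 1878.349 us


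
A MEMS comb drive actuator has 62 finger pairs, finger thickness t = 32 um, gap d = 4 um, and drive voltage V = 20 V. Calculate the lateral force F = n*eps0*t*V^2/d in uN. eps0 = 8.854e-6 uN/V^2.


Step 1: Parameters: n=62, eps0=8.854e-6 uN/V^2, t=32 um, V=20 V, d=4 um
Step 2: V^2 = 400
Step 3: F = 62 * 8.854e-6 * 32 * 400 / 4
F = 1.757 uN


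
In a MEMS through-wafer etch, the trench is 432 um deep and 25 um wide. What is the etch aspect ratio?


Step 1: AR = depth / width
Step 2: AR = 432 / 25
AR = 17.3


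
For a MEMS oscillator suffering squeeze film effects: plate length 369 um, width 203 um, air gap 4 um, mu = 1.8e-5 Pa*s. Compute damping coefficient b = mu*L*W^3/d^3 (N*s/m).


Step 1: Convert to SI.
L = 369e-6 m, W = 203e-6 m, d = 4e-6 m
Step 2: W^3 = (203e-6)^3 = 8.37e-12 m^3
Step 3: d^3 = (4e-6)^3 = 6.40e-17 m^3
Step 4: b = 1.8e-5 * 369e-6 * 8.37e-12 / 6.40e-17
b = 8.68e-04 N*s/m


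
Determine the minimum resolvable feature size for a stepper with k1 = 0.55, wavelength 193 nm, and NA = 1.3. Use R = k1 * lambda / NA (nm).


Step 1: Identify values: k1 = 0.55, lambda = 193 nm, NA = 1.3
Step 2: R = k1 * lambda / NA
R = 0.55 * 193 / 1.3
R = 81.7 nm


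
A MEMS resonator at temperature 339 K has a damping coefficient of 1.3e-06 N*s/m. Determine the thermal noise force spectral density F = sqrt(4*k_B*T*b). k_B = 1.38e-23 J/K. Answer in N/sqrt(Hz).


Step 1: Compute 4 * k_B * T * b
= 4 * 1.38e-23 * 339 * 1.3e-06
= 2.4327e-26 N^2/Hz
Step 2: F_noise = sqrt(2.4327e-26)
F_noise = 1.56e-13 N/sqrt(Hz)


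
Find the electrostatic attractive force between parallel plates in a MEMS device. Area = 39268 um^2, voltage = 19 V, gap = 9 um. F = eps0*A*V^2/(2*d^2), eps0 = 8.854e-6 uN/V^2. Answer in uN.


Step 1: Identify parameters.
eps0 = 8.854e-6 uN/V^2, A = 39268 um^2, V = 19 V, d = 9 um
Step 2: Compute V^2 = 19^2 = 361
Step 3: Compute d^2 = 9^2 = 81
Step 4: F = 0.5 * 8.854e-6 * 39268 * 361 / 81
F = 0.775 uN


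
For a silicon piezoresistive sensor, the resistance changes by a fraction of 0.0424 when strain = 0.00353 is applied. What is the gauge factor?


Step 1: Identify values.
dR/R = 0.0424, strain = 0.00353
Step 2: GF = (dR/R) / strain = 0.0424 / 0.00353
GF = 12.0


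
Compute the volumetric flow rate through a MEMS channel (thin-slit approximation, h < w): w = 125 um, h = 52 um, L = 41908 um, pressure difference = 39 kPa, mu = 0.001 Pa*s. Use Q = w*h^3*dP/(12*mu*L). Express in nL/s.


Step 1: Convert all dimensions to SI (meters).
w = 125e-6 m, h = 52e-6 m, L = 41908e-6 m, dP = 39e3 Pa
Step 2: Q = w * h^3 * dP / (12 * mu * L)
Q = 125e-6 * (52e-6)^3 * 39e3 / (12 * 0.001 * 41908e-6) = 1.36303331e-09 m^3/s
Step 3: Convert Q from m^3/s to nL/s (1 m^3 = 1e12 nL, so multiply by 1e12).
Q = 1363.033 nL/s


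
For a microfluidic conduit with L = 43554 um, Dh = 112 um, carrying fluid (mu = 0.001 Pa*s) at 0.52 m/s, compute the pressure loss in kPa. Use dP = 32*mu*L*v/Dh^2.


Step 1: Convert to SI: L = 43554e-6 m, Dh = 112e-6 m
Step 2: dP = 32 * 0.001 * 43554e-6 * 0.52 / (112e-6)^2
Step 3: dP = 57775.71 Pa
Step 4: Convert to kPa: dP = 57.78 kPa


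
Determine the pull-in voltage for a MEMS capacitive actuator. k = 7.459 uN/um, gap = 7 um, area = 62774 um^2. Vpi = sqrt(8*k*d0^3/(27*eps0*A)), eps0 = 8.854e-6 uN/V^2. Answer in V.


Step 1: Compute numerator: 8 * k * d0^3 = 8 * 7.459 * 7^3 = 20467.496
Step 2: Compute denominator: 27 * eps0 * A = 27 * 8.854e-6 * 62774 = 15.006627
Step 3: Vpi = sqrt(20467.496 / 15.006627)
Vpi = 36.93 V


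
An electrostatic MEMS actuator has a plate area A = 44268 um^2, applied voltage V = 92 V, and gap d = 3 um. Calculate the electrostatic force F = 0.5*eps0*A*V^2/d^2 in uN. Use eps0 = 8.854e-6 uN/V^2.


Step 1: Identify parameters.
eps0 = 8.854e-6 uN/V^2, A = 44268 um^2, V = 92 V, d = 3 um
Step 2: Compute V^2 = 92^2 = 8464
Step 3: Compute d^2 = 3^2 = 9
Step 4: F = 0.5 * 8.854e-6 * 44268 * 8464 / 9
F = 184.303 uN


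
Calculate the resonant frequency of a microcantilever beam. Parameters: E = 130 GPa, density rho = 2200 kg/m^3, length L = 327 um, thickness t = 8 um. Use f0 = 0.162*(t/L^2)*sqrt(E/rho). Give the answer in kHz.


Step 1: Convert units to SI.
t_SI = 8e-6 m, L_SI = 327e-6 m
Step 2: Calculate sqrt(E/rho).
sqrt(130e9 / 2200) = 7687.06 m/s
Step 3: Compute f0.
f0 = 0.162 * 8e-6 / (327e-6)^2 * 7687.06 = 93168.6 Hz = 93.17 kHz


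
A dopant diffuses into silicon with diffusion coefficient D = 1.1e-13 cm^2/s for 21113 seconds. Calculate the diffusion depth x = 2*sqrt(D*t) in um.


Step 1: Compute D*t = 1.1e-13 * 21113 = 2.32243e-09 cm^2
Step 2: sqrt(D*t) = 4.8192e-05 cm
Step 3: x = 2 * 4.8192e-05 cm = 9.6384e-05 cm
Step 4: Convert to um (1 cm = 1e4 um): x = 0.964 um


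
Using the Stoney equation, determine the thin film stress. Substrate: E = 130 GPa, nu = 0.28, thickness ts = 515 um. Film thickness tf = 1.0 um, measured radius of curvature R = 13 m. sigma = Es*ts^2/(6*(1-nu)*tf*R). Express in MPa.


Step 1: Compute numerator: Es * ts^2 = 130 * 515^2 = 34479250 (GPa*um^2)
Step 2: Compute denominator (R in um): 6*(1-nu)*tf*R = 6*0.72*1.0*13e6 = 56160000.0 (um^2)
Step 3: sigma (GPa) = 34479250 / 56160000.0 = 6.13947e-01 GPa
Step 4: Convert to MPa (x1000): sigma = 613.9 MPa


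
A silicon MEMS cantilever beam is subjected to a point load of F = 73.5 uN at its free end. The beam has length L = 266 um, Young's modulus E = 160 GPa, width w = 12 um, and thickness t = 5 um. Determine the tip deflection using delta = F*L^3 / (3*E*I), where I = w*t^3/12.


Step 1: Calculate the second moment of area.
I = w * t^3 / 12 = 12 * 5^3 / 12 = 125.0 um^4
Step 2: Convert E to consistent units (1 GPa = 1000 uN/um^2).
E = 160 GPa = 160000 uN/um^2
Step 3: Calculate tip deflection.
delta = F * L^3 / (3 * E * I)
delta = 73.5 * 266^3 / (3 * 160000 * 125.0)
delta = 23.0558 um


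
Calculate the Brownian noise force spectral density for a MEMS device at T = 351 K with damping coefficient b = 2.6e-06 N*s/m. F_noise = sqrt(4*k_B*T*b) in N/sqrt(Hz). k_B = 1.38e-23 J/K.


Step 1: Compute 4 * k_B * T * b
= 4 * 1.38e-23 * 351 * 2.6e-06
= 5.0376e-26 N^2/Hz
Step 2: F_noise = sqrt(5.0376e-26)
F_noise = 2.24e-13 N/sqrt(Hz)


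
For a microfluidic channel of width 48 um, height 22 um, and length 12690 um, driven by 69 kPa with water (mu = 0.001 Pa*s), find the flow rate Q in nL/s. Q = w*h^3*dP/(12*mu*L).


Step 1: Convert all dimensions to SI (meters).
w = 48e-6 m, h = 22e-6 m, L = 12690e-6 m, dP = 69e3 Pa
Step 2: Q = w * h^3 * dP / (12 * mu * L)
Q = 48e-6 * (22e-6)^3 * 69e3 / (12 * 0.001 * 12690e-6) = 2.3158771e-10 m^3/s
Step 3: Convert Q from m^3/s to nL/s (1 m^3 = 1e12 nL, so multiply by 1e12).
Q = 231.588 nL/s


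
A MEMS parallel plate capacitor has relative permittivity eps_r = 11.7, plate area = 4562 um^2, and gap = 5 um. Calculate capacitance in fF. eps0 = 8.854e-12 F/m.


Step 1: Convert area to m^2: A = 4562e-12 m^2
Step 2: Convert gap to m: d = 5e-6 m
Step 3: C = eps0 * eps_r * A / d
C = 8.854e-12 * 11.7 * 4562e-12 / 5e-6
Step 4: Convert to fF (multiply by 1e15).
C = 94.52 fF


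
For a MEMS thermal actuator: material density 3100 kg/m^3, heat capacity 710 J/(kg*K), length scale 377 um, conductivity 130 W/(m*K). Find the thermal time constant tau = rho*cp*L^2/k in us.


Step 1: Convert L to m: L = 377e-6 m
Step 2: L^2 = (377e-6)^2 = 1.42129e-07 m^2
Step 3: tau = 3100 * 710 * 1.42129e-07 / 130 = 2.4063533e-03 s
Step 4: Convert to microseconds (multiply by 1e6).
tau = 2406.353 us


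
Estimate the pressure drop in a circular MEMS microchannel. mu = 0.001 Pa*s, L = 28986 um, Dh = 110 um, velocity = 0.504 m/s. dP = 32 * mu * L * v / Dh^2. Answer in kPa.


Step 1: Convert to SI: L = 28986e-6 m, Dh = 110e-6 m
Step 2: dP = 32 * 0.001 * 28986e-6 * 0.504 / (110e-6)^2
Step 3: dP = 38635.22 Pa
Step 4: Convert to kPa: dP = 38.64 kPa


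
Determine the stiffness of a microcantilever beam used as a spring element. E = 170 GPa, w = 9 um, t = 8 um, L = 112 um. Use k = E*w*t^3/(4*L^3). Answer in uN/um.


Step 1: Convert E to consistent units (1 GPa = 1000 uN/um^2).
E = 170 GPa = 170000 uN/um^2
Step 2: Compute t^3 = 8^3 = 512
Step 3: Compute L^3 = 112^3 = 1404928
Step 4: k = 170000 * 9 * 512 / (4 * 1404928)
k = 139.395 uN/um


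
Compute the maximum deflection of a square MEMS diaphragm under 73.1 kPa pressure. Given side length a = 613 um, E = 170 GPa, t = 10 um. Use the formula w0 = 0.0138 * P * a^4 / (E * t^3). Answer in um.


Step 1: Convert pressure to compatible units (E is in GPa, so P in GPa).
P = 73.1 kPa = 73.1e-6 GPa
Step 2: Compute numerator: 0.0138 * P * a^4.
a^4 = 613^4 = 141202341361
numerator = 0.0138 * 73.1e-6 * 141202341361 = 1.42442e+05
Step 3: Compute denominator: E * t^3 = 170 * 10^3 = 170000
Step 4: w0 = numerator / denominator = 1.42442e+05 / 170000 = 0.8379 um


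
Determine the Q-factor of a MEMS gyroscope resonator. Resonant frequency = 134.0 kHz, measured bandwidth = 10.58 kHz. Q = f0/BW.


Step 1: Q = f0 / bandwidth
Step 2: Q = 134.0 / 10.58
Q = 12.7


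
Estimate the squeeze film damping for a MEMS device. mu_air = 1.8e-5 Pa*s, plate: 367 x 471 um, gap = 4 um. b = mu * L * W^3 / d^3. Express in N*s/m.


Step 1: Convert to SI.
L = 367e-6 m, W = 471e-6 m, d = 4e-6 m
Step 2: W^3 = (471e-6)^3 = 1.04e-10 m^3
Step 3: d^3 = (4e-6)^3 = 6.40e-17 m^3
Step 4: b = 1.8e-5 * 367e-6 * 1.04e-10 / 6.40e-17
b = 1.08e-02 N*s/m


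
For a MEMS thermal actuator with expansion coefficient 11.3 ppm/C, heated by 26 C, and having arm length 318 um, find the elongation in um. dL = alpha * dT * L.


Step 1: Convert CTE: alpha = 11.3 ppm/C = 11.3e-6 /C
Step 2: dL = 11.3e-6 * 26 * 318
dL = 0.0934 um


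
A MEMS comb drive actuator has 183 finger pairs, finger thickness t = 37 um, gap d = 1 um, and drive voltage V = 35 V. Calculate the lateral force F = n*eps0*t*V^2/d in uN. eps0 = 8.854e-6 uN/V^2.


Step 1: Parameters: n=183, eps0=8.854e-6 uN/V^2, t=37 um, V=35 V, d=1 um
Step 2: V^2 = 1225
Step 3: F = 183 * 8.854e-6 * 37 * 1225 / 1
F = 73.439 uN


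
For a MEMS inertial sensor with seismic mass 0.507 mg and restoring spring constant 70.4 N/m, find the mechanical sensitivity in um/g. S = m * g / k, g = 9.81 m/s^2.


Step 1: Convert mass: m = 0.507 mg = 5.07e-07 kg
Step 2: S = m * g / k = 5.07e-07 * 9.81 / 70.4
Step 3: S = 7.06e-08 m/g
Step 4: Convert to um/g: S = 0.071 um/g


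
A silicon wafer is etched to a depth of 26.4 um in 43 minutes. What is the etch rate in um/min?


Step 1: Etch rate = depth / time
Step 2: rate = 26.4 / 43
rate = 0.614 um/min


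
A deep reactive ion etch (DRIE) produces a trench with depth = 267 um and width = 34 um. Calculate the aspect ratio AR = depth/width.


Step 1: AR = depth / width
Step 2: AR = 267 / 34
AR = 7.9


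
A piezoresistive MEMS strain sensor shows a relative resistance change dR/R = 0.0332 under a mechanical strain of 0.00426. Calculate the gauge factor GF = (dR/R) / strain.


Step 1: Identify values.
dR/R = 0.0332, strain = 0.00426
Step 2: GF = (dR/R) / strain = 0.0332 / 0.00426
GF = 7.8


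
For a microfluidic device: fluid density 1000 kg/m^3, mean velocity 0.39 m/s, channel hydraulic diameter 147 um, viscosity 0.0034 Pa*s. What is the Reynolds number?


Step 1: Convert Dh to meters: Dh = 147e-6 m
Step 2: Re = rho * v * Dh / mu
Re = 1000 * 0.39 * 147e-6 / 0.0034
Re = 16.862


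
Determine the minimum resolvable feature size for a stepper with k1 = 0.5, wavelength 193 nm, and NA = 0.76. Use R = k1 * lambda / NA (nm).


Step 1: Identify values: k1 = 0.5, lambda = 193 nm, NA = 0.76
Step 2: R = k1 * lambda / NA
R = 0.5 * 193 / 0.76
R = 127.0 nm


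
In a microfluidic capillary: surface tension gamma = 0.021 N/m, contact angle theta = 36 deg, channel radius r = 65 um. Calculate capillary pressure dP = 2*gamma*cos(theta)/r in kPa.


Step 1: cos(36 deg) = 0.809
Step 2: Convert r to m: r = 65e-6 m
Step 3: dP = 2 * 0.021 * 0.809 / 65e-6 = 522.7 Pa
Step 4: Convert Pa to kPa (divide by 1000).
dP = 0.52 kPa


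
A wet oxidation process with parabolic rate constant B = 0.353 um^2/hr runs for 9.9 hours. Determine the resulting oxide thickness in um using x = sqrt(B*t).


Step 1: Compute B*t = 0.353 * 9.9 = 3.4947
Step 2: x = sqrt(3.4947)
x = 1.869 um


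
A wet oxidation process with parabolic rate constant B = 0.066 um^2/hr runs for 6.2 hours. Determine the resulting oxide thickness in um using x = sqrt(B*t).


Step 1: Compute B*t = 0.066 * 6.2 = 0.4092
Step 2: x = sqrt(0.4092)
x = 0.64 um


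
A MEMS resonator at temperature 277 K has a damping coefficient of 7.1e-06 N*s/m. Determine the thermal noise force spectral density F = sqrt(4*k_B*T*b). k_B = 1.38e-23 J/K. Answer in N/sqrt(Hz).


Step 1: Compute 4 * k_B * T * b
= 4 * 1.38e-23 * 277 * 7.1e-06
= 1.0856e-25 N^2/Hz
Step 2: F_noise = sqrt(1.0856e-25)
F_noise = 3.29e-13 N/sqrt(Hz)


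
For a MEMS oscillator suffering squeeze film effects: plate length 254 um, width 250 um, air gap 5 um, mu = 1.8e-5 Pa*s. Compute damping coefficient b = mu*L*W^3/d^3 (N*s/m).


Step 1: Convert to SI.
L = 254e-6 m, W = 250e-6 m, d = 5e-6 m
Step 2: W^3 = (250e-6)^3 = 1.56e-11 m^3
Step 3: d^3 = (5e-6)^3 = 1.25e-16 m^3
Step 4: b = 1.8e-5 * 254e-6 * 1.56e-11 / 1.25e-16
b = 5.72e-04 N*s/m


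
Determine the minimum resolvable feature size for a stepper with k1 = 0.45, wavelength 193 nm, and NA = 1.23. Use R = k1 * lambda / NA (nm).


Step 1: Identify values: k1 = 0.45, lambda = 193 nm, NA = 1.23
Step 2: R = k1 * lambda / NA
R = 0.45 * 193 / 1.23
R = 70.6 nm


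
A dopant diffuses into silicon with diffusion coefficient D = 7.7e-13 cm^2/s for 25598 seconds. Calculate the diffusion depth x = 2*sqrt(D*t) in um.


Step 1: Compute D*t = 7.7e-13 * 25598 = 1.971046e-08 cm^2
Step 2: sqrt(D*t) = 1.40394e-04 cm
Step 3: x = 2 * 1.40394e-04 cm = 2.80788e-04 cm
Step 4: Convert to um (1 cm = 1e4 um): x = 2.808 um


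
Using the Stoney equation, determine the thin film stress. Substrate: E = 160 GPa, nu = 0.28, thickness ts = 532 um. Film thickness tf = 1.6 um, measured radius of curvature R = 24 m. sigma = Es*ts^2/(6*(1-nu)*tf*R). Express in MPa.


Step 1: Compute numerator: Es * ts^2 = 160 * 532^2 = 45283840 (GPa*um^2)
Step 2: Compute denominator (R in um): 6*(1-nu)*tf*R = 6*0.72*1.6*24e6 = 165888000.0 (um^2)
Step 3: sigma (GPa) = 45283840 / 165888000.0 = 2.72978e-01 GPa
Step 4: Convert to MPa (x1000): sigma = 273.0 MPa


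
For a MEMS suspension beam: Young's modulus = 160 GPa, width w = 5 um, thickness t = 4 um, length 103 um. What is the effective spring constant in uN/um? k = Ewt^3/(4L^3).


Step 1: Convert E to consistent units (1 GPa = 1000 uN/um^2).
E = 160 GPa = 160000 uN/um^2
Step 2: Compute t^3 = 4^3 = 64
Step 3: Compute L^3 = 103^3 = 1092727
Step 4: k = 160000 * 5 * 64 / (4 * 1092727)
k = 11.7138 uN/um


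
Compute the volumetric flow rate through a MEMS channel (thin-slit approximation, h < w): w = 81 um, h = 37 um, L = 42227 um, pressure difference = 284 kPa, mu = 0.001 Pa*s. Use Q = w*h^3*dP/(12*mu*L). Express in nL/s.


Step 1: Convert all dimensions to SI (meters).
w = 81e-6 m, h = 37e-6 m, L = 42227e-6 m, dP = 284e3 Pa
Step 2: Q = w * h^3 * dP / (12 * mu * L)
Q = 81e-6 * (37e-6)^3 * 284e3 / (12 * 0.001 * 42227e-6) = 2.29951929e-09 m^3/s
Step 3: Convert Q from m^3/s to nL/s (1 m^3 = 1e12 nL, so multiply by 1e12).
Q = 2299.519 nL/s


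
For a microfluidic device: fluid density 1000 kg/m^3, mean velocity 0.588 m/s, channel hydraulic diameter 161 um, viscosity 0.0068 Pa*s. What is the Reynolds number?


Step 1: Convert Dh to meters: Dh = 161e-6 m
Step 2: Re = rho * v * Dh / mu
Re = 1000 * 0.588 * 161e-6 / 0.0068
Re = 13.922


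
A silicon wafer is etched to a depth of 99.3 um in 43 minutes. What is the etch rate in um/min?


Step 1: Etch rate = depth / time
Step 2: rate = 99.3 / 43
rate = 2.309 um/min


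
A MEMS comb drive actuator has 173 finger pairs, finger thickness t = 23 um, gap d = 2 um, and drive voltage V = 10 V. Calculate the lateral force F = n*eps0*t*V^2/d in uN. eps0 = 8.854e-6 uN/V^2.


Step 1: Parameters: n=173, eps0=8.854e-6 uN/V^2, t=23 um, V=10 V, d=2 um
Step 2: V^2 = 100
Step 3: F = 173 * 8.854e-6 * 23 * 100 / 2
F = 1.762 uN


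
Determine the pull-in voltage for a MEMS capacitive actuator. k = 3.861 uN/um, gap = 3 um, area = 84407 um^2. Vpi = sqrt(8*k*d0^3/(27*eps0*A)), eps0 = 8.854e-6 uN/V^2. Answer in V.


Step 1: Compute numerator: 8 * k * d0^3 = 8 * 3.861 * 3^3 = 833.976
Step 2: Compute denominator: 27 * eps0 * A = 27 * 8.854e-6 * 84407 = 20.178169
Step 3: Vpi = sqrt(833.976 / 20.178169)
Vpi = 6.43 V


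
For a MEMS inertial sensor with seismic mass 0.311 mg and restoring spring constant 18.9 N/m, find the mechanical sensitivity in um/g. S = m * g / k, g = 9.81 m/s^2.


Step 1: Convert mass: m = 0.311 mg = 3.11e-07 kg
Step 2: S = m * g / k = 3.11e-07 * 9.81 / 18.9
Step 3: S = 1.61e-07 m/g
Step 4: Convert to um/g: S = 0.161 um/g


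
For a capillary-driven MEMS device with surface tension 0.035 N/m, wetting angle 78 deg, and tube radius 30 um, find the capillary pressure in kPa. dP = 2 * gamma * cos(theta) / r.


Step 1: cos(78 deg) = 0.2079
Step 2: Convert r to m: r = 30e-6 m
Step 3: dP = 2 * 0.035 * 0.2079 / 30e-6 = 485.1 Pa
Step 4: Convert Pa to kPa (divide by 1000).
dP = 0.49 kPa


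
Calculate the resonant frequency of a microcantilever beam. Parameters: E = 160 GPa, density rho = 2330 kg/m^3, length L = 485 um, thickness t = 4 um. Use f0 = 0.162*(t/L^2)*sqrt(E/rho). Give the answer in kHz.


Step 1: Convert units to SI.
t_SI = 4e-6 m, L_SI = 485e-6 m
Step 2: Calculate sqrt(E/rho).
sqrt(160e9 / 2330) = 8286.71 m/s
Step 3: Compute f0.
f0 = 0.162 * 4e-6 / (485e-6)^2 * 8286.71 = 22828.3 Hz = 22.83 kHz


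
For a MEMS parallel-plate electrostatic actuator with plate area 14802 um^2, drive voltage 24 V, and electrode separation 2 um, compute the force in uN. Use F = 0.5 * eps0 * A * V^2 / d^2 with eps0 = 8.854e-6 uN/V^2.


Step 1: Identify parameters.
eps0 = 8.854e-6 uN/V^2, A = 14802 um^2, V = 24 V, d = 2 um
Step 2: Compute V^2 = 24^2 = 576
Step 3: Compute d^2 = 2^2 = 4
Step 4: F = 0.5 * 8.854e-6 * 14802 * 576 / 4
F = 9.436 uN


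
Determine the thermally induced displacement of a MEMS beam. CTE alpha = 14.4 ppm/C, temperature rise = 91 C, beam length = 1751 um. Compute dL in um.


Step 1: Convert CTE: alpha = 14.4 ppm/C = 14.4e-6 /C
Step 2: dL = 14.4e-6 * 91 * 1751
dL = 2.2945 um


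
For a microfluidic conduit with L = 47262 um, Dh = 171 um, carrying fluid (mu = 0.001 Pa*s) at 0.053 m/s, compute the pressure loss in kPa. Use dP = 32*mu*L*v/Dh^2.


Step 1: Convert to SI: L = 47262e-6 m, Dh = 171e-6 m
Step 2: dP = 32 * 0.001 * 47262e-6 * 0.053 / (171e-6)^2
Step 3: dP = 2741.23 Pa
Step 4: Convert to kPa: dP = 2.74 kPa


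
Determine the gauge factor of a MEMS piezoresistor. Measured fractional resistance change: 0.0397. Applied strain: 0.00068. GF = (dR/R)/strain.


Step 1: Identify values.
dR/R = 0.0397, strain = 0.00068
Step 2: GF = (dR/R) / strain = 0.0397 / 0.00068
GF = 58.4


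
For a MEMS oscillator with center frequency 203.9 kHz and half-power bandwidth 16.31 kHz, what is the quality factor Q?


Step 1: Q = f0 / bandwidth
Step 2: Q = 203.9 / 16.31
Q = 12.5


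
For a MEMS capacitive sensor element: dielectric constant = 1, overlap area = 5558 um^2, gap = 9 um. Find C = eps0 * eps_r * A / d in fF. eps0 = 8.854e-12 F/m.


Step 1: Convert area to m^2: A = 5558e-12 m^2
Step 2: Convert gap to m: d = 9e-6 m
Step 3: C = eps0 * eps_r * A / d
C = 8.854e-12 * 1 * 5558e-12 / 9e-6
Step 4: Convert to fF (multiply by 1e15).
C = 5.47 fF


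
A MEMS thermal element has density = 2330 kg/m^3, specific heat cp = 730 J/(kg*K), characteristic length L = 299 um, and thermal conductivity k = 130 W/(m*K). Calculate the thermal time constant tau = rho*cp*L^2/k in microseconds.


Step 1: Convert L to m: L = 299e-6 m
Step 2: L^2 = (299e-6)^2 = 8.9401e-08 m^2
Step 3: tau = 2330 * 730 * 8.9401e-08 / 130 = 1.16970893e-03 s
Step 4: Convert to microseconds (multiply by 1e6).
tau = 1169.709 us


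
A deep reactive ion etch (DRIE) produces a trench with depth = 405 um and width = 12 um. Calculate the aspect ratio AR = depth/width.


Step 1: AR = depth / width
Step 2: AR = 405 / 12
AR = 33.8


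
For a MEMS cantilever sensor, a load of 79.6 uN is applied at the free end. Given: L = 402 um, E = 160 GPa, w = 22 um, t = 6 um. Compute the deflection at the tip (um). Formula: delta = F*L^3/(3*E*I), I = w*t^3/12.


Step 1: Calculate the second moment of area.
I = w * t^3 / 12 = 22 * 6^3 / 12 = 396.0 um^4
Step 2: Convert E to consistent units (1 GPa = 1000 uN/um^2).
E = 160 GPa = 160000 uN/um^2
Step 3: Calculate tip deflection.
delta = F * L^3 / (3 * E * I)
delta = 79.6 * 402^3 / (3 * 160000 * 396.0)
delta = 27.2054 um


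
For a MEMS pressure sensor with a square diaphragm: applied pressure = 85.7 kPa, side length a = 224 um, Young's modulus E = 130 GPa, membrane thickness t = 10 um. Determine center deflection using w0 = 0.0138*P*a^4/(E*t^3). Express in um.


Step 1: Convert pressure to compatible units (E is in GPa, so P in GPa).
P = 85.7 kPa = 85.7e-6 GPa
Step 2: Compute numerator: 0.0138 * P * a^4.
a^4 = 224^4 = 2517630976
numerator = 0.0138 * 85.7e-6 * 2517630976 = 2.9775e+03
Step 3: Compute denominator: E * t^3 = 130 * 10^3 = 130000
Step 4: w0 = numerator / denominator = 2.9775e+03 / 130000 = 0.0229 um


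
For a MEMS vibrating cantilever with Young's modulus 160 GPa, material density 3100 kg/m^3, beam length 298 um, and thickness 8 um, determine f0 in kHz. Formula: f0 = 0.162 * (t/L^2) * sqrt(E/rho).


Step 1: Convert units to SI.
t_SI = 8e-6 m, L_SI = 298e-6 m
Step 2: Calculate sqrt(E/rho).
sqrt(160e9 / 3100) = 7184.21 m/s
Step 3: Compute f0.
f0 = 0.162 * 8e-6 / (298e-6)^2 * 7184.21 = 104845.9 Hz = 104.85 kHz


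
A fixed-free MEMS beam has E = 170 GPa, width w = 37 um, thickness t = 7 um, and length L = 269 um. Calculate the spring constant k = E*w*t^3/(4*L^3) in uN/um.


Step 1: Convert E to consistent units (1 GPa = 1000 uN/um^2).
E = 170 GPa = 170000 uN/um^2
Step 2: Compute t^3 = 7^3 = 343
Step 3: Compute L^3 = 269^3 = 19465109
Step 4: k = 170000 * 37 * 343 / (4 * 19465109)
k = 27.7095 uN/um


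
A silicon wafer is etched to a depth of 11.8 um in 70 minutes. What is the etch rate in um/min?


Step 1: Etch rate = depth / time
Step 2: rate = 11.8 / 70
rate = 0.169 um/min


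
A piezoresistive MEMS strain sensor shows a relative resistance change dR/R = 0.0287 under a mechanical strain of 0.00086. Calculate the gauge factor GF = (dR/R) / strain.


Step 1: Identify values.
dR/R = 0.0287, strain = 0.00086
Step 2: GF = (dR/R) / strain = 0.0287 / 0.00086
GF = 33.4


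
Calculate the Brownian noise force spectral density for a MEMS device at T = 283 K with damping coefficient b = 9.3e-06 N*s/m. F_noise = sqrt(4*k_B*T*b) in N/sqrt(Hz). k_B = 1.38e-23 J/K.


Step 1: Compute 4 * k_B * T * b
= 4 * 1.38e-23 * 283 * 9.3e-06
= 1.4528e-25 N^2/Hz
Step 2: F_noise = sqrt(1.4528e-25)
F_noise = 3.81e-13 N/sqrt(Hz)


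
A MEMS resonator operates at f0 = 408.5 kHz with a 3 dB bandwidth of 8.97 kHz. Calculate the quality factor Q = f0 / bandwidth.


Step 1: Q = f0 / bandwidth
Step 2: Q = 408.5 / 8.97
Q = 45.5


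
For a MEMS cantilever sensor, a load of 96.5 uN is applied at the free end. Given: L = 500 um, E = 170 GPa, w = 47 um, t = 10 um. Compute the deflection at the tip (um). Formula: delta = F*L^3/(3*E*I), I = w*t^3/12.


Step 1: Calculate the second moment of area.
I = w * t^3 / 12 = 47 * 10^3 / 12 = 3916.6667 um^4
Step 2: Convert E to consistent units (1 GPa = 1000 uN/um^2).
E = 170 GPa = 170000 uN/um^2
Step 3: Calculate tip deflection.
delta = F * L^3 / (3 * E * I)
delta = 96.5 * 500^3 / (3 * 170000 * 3916.6667)
delta = 6.0388 um


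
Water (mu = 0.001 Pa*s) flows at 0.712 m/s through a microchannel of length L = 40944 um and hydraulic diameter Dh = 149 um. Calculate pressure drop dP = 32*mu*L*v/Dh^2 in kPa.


Step 1: Convert to SI: L = 40944e-6 m, Dh = 149e-6 m
Step 2: dP = 32 * 0.001 * 40944e-6 * 0.712 / (149e-6)^2
Step 3: dP = 42019.19 Pa
Step 4: Convert to kPa: dP = 42.02 kPa


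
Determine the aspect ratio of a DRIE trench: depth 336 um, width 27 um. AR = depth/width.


Step 1: AR = depth / width
Step 2: AR = 336 / 27
AR = 12.4


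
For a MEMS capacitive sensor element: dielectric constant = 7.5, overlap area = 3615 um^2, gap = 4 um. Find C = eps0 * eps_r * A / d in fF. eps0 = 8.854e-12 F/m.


Step 1: Convert area to m^2: A = 3615e-12 m^2
Step 2: Convert gap to m: d = 4e-6 m
Step 3: C = eps0 * eps_r * A / d
C = 8.854e-12 * 7.5 * 3615e-12 / 4e-6
Step 4: Convert to fF (multiply by 1e15).
C = 60.01 fF


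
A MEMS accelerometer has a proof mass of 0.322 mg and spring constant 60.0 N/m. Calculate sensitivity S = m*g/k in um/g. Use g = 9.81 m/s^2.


Step 1: Convert mass: m = 0.322 mg = 3.22e-07 kg
Step 2: S = m * g / k = 3.22e-07 * 9.81 / 60.0
Step 3: S = 5.26e-08 m/g
Step 4: Convert to um/g: S = 0.053 um/g


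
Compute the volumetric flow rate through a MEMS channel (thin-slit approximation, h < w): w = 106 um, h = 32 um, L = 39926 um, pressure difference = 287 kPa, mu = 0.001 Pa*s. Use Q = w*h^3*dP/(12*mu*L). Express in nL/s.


Step 1: Convert all dimensions to SI (meters).
w = 106e-6 m, h = 32e-6 m, L = 39926e-6 m, dP = 287e3 Pa
Step 2: Q = w * h^3 * dP / (12 * mu * L)
Q = 106e-6 * (32e-6)^3 * 287e3 / (12 * 0.001 * 39926e-6) = 2.08065775e-09 m^3/s
Step 3: Convert Q from m^3/s to nL/s (1 m^3 = 1e12 nL, so multiply by 1e12).
Q = 2080.658 nL/s


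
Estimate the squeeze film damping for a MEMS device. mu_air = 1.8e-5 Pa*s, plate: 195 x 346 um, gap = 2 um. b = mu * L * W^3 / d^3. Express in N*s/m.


Step 1: Convert to SI.
L = 195e-6 m, W = 346e-6 m, d = 2e-6 m
Step 2: W^3 = (346e-6)^3 = 4.14e-11 m^3
Step 3: d^3 = (2e-6)^3 = 8.00e-18 m^3
Step 4: b = 1.8e-5 * 195e-6 * 4.14e-11 / 8.00e-18
b = 1.82e-02 N*s/m


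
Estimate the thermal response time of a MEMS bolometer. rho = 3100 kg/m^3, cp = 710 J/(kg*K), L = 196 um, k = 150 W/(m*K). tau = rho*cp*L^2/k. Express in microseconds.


Step 1: Convert L to m: L = 196e-6 m
Step 2: L^2 = (196e-6)^2 = 3.8416e-08 m^2
Step 3: tau = 3100 * 710 * 3.8416e-08 / 150 = 5.6369077e-04 s
Step 4: Convert to microseconds (multiply by 1e6).
tau = 563.691 us


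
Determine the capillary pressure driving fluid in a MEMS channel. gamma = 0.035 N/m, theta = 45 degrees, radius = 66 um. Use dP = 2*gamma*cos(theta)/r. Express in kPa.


Step 1: cos(45 deg) = 0.7071
Step 2: Convert r to m: r = 66e-6 m
Step 3: dP = 2 * 0.035 * 0.7071 / 66e-6 = 750.0 Pa
Step 4: Convert Pa to kPa (divide by 1000).
dP = 0.75 kPa


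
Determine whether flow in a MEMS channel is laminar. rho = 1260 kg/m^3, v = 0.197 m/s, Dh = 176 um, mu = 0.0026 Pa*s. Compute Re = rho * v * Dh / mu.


Step 1: Convert Dh to meters: Dh = 176e-6 m
Step 2: Re = rho * v * Dh / mu
Re = 1260 * 0.197 * 176e-6 / 0.0026
Re = 16.803
Since Re = 16.803 is below ~2300, the flow is laminar.


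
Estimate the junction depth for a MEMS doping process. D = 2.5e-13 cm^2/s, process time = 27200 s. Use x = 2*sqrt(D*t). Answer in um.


Step 1: Compute D*t = 2.5e-13 * 27200 = 6.8e-09 cm^2
Step 2: sqrt(D*t) = 8.24621e-05 cm
Step 3: x = 2 * 8.24621e-05 cm = 1.649242e-04 cm
Step 4: Convert to um (1 cm = 1e4 um): x = 1.649 um


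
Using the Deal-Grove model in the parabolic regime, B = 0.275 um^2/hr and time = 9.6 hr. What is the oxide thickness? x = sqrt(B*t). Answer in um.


Step 1: Compute B*t = 0.275 * 9.6 = 2.64
Step 2: x = sqrt(2.64)
x = 1.625 um


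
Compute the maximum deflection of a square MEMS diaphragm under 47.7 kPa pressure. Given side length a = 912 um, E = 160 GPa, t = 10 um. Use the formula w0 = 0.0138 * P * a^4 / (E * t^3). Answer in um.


Step 1: Convert pressure to compatible units (E is in GPa, so P in GPa).
P = 47.7 kPa = 47.7e-6 GPa
Step 2: Compute numerator: 0.0138 * P * a^4.
a^4 = 912^4 = 691798081536
numerator = 0.0138 * 47.7e-6 * 691798081536 = 4.55383e+05
Step 3: Compute denominator: E * t^3 = 160 * 10^3 = 160000
Step 4: w0 = numerator / denominator = 4.55383e+05 / 160000 = 2.8461 um


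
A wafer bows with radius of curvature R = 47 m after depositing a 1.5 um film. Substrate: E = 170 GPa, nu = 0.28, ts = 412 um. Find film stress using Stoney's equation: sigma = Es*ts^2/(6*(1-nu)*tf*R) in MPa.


Step 1: Compute numerator: Es * ts^2 = 170 * 412^2 = 28856480 (GPa*um^2)
Step 2: Compute denominator (R in um): 6*(1-nu)*tf*R = 6*0.72*1.5*47e6 = 304560000.0 (um^2)
Step 3: sigma (GPa) = 28856480 / 304560000.0 = 9.4748e-02 GPa
Step 4: Convert to MPa (x1000): sigma = 94.7 MPa


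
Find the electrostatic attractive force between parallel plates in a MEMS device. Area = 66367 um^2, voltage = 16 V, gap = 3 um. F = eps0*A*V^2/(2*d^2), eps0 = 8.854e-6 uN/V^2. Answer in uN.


Step 1: Identify parameters.
eps0 = 8.854e-6 uN/V^2, A = 66367 um^2, V = 16 V, d = 3 um
Step 2: Compute V^2 = 16^2 = 256
Step 3: Compute d^2 = 3^2 = 9
Step 4: F = 0.5 * 8.854e-6 * 66367 * 256 / 9
F = 8.357 uN


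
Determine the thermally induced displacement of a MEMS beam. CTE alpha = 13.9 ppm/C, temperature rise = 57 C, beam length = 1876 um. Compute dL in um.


Step 1: Convert CTE: alpha = 13.9 ppm/C = 13.9e-6 /C
Step 2: dL = 13.9e-6 * 57 * 1876
dL = 1.4864 um
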